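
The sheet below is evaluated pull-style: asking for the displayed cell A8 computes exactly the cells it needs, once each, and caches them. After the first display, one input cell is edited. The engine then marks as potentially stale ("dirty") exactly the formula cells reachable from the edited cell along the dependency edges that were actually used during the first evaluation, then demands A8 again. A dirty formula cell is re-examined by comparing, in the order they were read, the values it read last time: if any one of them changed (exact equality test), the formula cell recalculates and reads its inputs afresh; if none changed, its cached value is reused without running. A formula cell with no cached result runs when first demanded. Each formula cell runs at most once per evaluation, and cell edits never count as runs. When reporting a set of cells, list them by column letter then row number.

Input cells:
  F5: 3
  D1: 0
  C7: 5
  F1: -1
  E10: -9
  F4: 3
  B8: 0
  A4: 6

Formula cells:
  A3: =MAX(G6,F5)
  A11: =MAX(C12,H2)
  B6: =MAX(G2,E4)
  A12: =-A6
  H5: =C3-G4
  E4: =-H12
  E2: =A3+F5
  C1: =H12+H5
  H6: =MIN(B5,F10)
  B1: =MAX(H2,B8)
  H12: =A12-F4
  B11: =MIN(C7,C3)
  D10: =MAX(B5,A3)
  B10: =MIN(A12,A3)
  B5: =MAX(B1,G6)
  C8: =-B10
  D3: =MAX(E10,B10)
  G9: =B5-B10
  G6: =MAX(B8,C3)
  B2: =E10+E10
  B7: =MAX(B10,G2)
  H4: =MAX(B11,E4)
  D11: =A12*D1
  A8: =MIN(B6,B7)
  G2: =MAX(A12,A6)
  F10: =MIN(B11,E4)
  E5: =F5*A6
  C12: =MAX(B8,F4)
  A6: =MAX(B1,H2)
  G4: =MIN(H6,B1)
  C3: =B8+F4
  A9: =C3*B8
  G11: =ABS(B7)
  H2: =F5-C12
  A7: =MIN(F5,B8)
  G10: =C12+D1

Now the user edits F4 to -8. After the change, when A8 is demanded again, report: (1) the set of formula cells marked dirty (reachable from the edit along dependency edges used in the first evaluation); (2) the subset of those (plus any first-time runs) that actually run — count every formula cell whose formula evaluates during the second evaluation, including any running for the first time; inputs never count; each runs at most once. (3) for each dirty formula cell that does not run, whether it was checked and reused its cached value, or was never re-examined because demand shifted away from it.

The edit dirties: A3, A6, A8, A12, B1, B6, B7, B10, C3, C12, E4, G2, G6, H2, H12.
15 formula cells run: A3, A6, A8, A12, B1, B6, B7, B10, C3, C12, E4, G2, G6, H2, H12.
No dirty formula cell escaped a run.

First demand of the output computes:
  C3 = 0 + 3 = 3
  C12 = MAX(0, 3) = 3
  G6 = MAX(0, 3) = 3
  A3 = MAX(3, 3) = 3
  H2 = 3 - 3 = 0
  B1 = MAX(0, 0) = 0
  A6 = MAX(0, 0) = 0
  A12 = -(0) = 0
  B10 = MIN(0, 3) = 0
  G2 = MAX(0, 0) = 0
  B7 = MAX(0, 0) = 0
  H12 = 0 - 3 = -3
  E4 = -(-3) = 3
  B6 = MAX(0, 3) = 3
  A8 = MIN(3, 0) = 0

After the edit, cleaning proceeds:
  C3: a read changed (F4 3->-8) — executes, giving -8.
  C12: a read changed (F4 3->-8) — executes, giving 0.
  G6: a read changed (C3 3->-8) — executes, giving 0.
  A3: a read changed (G6 3->0) — executes, giving 3 — identical to its old value.
  H2: a read changed (C12 3->0) — executes, giving 3.
  B1: a read changed (H2 0->3) — executes, giving 3.
  A6: a read changed (B1 0->3; H2 0->3) — executes, giving 3.
  A12: a read changed (A6 0->3) — executes, giving -3.
  B10: a read changed (A12 0->-3) — executes, giving -3.
  G2: a read changed (A12 0->-3; A6 0->3) — executes, giving 3.
  B7: a read changed (B10 0->-3; G2 0->3) — executes, giving 3.
  H12: a read changed (A12 0->-3; F4 3->-8) — executes, giving 5.
  E4: a read changed (H12 -3->5) — executes, giving -5.
  B6: a read changed (G2 0->3; E4 3->-5) — executes, giving 3 — identical to its old value.
  A8: a read changed (B7 0->3) — executes, giving 3.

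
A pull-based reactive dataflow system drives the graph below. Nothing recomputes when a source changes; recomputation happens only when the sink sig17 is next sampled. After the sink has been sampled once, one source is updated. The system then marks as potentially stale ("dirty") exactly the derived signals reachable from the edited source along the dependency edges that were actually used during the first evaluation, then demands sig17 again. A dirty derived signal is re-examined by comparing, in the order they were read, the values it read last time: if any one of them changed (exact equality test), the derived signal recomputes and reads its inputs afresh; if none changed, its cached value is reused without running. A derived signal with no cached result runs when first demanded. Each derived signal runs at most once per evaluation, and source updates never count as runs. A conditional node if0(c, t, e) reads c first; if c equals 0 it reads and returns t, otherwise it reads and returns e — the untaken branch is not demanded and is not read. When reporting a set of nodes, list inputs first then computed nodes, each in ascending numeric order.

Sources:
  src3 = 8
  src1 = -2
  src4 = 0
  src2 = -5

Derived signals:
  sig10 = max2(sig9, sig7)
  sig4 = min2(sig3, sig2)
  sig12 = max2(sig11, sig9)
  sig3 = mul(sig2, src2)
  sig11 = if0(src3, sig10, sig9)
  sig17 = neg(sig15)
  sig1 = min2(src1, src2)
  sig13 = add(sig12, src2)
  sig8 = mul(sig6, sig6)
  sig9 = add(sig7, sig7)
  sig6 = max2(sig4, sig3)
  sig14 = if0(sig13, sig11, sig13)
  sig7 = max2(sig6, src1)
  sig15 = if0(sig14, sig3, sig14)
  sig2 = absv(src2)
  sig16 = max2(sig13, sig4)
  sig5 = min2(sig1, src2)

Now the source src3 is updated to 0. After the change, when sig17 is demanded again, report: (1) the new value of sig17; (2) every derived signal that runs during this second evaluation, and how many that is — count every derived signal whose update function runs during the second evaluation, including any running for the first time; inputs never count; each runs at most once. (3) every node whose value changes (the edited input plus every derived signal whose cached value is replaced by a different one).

New value of sig17: 7.
Derived signals that run: sig10, sig11, sig12, sig13, sig14, sig15, sig17 — 7 in total.
Values that change: src3, sig11, sig12, sig13, sig14, sig15, sig17.
Key observation: a condition flipped, so demand reaches new nodes — sig10 runs for the first time.

First evaluation (everything demanded from the output):
  sig2 = absv(-5) = 5
  sig3 = mul(5, -5) = -25
  sig4 = min2(-25, 5) = -25
  sig6 = max2(-25, -25) = -25
  sig7 = max2(-25, -2) = -2
  sig9 = add(-2, -2) = -4
  sig11 = if0(src3=8 -> else branch sig9) = -4
  sig12 = max2(-4, -4) = -4
  sig13 = add(-4, -5) = -9
  sig14 = if0(sig13=-9 -> else branch sig13) = -9
  sig15 = if0(sig14=-9 -> else branch sig14) = -9
  sig17 = neg(-9) = 9

Propagation after the edit:
  sig10: demanded for the first time — runs, produces -2.
  sig11: runs — src3 8->0; result -2.
  sig12: runs — sig11 -4->-2; result -2.
  sig13: runs — sig12 -4->-2; result -7.
  sig14: runs — sig13 -9->-7; sig13 -9->-7; result -7.
  sig15: runs — sig14 -9->-7; sig14 -9->-7; result -7.
  sig17: runs — sig15 -9->-7; result 7.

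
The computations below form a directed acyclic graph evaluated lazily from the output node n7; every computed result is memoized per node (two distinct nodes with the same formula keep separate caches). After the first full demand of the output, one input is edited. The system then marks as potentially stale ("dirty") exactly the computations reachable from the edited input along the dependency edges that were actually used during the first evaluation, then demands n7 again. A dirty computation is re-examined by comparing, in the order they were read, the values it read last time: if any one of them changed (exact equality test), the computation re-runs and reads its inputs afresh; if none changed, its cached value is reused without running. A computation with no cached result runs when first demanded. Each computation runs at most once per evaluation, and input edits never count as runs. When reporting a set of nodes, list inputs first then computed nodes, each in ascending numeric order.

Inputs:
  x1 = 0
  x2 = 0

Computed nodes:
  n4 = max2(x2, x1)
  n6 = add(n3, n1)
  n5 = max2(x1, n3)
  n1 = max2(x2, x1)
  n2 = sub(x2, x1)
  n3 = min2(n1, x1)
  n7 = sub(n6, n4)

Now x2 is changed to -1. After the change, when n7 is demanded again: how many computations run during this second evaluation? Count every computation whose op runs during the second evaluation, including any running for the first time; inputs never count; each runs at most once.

2 computations run: n1, n4.
Note where the cutoff bites: n3 is checked, finds nothing changed, and keeps its cache.

First demand of the output computes:
  n1 = max2(0, 0) = 0
  n3 = min2(0, 0) = 0
  n4 = max2(0, 0) = 0
  n6 = add(0, 0) = 0
  n7 = sub(0, 0) = 0

After the edit, cleaning proceeds:
  n1: a read changed (x2 0->-1) — executes, giving 0 — identical to its old value.
  n3: dirty, but its reads are unchanged (n1 unchanged, x1 unchanged); cached 0 stands.
  n4: a read changed (x2 0->-1) — executes, giving 0 — identical to its old value.
  n6: dirty, but its reads are unchanged (n3 unchanged, n1 unchanged); cached 0 stands.
  n7: dirty, but its reads are unchanged (n6 unchanged, n4 unchanged); cached 0 stands.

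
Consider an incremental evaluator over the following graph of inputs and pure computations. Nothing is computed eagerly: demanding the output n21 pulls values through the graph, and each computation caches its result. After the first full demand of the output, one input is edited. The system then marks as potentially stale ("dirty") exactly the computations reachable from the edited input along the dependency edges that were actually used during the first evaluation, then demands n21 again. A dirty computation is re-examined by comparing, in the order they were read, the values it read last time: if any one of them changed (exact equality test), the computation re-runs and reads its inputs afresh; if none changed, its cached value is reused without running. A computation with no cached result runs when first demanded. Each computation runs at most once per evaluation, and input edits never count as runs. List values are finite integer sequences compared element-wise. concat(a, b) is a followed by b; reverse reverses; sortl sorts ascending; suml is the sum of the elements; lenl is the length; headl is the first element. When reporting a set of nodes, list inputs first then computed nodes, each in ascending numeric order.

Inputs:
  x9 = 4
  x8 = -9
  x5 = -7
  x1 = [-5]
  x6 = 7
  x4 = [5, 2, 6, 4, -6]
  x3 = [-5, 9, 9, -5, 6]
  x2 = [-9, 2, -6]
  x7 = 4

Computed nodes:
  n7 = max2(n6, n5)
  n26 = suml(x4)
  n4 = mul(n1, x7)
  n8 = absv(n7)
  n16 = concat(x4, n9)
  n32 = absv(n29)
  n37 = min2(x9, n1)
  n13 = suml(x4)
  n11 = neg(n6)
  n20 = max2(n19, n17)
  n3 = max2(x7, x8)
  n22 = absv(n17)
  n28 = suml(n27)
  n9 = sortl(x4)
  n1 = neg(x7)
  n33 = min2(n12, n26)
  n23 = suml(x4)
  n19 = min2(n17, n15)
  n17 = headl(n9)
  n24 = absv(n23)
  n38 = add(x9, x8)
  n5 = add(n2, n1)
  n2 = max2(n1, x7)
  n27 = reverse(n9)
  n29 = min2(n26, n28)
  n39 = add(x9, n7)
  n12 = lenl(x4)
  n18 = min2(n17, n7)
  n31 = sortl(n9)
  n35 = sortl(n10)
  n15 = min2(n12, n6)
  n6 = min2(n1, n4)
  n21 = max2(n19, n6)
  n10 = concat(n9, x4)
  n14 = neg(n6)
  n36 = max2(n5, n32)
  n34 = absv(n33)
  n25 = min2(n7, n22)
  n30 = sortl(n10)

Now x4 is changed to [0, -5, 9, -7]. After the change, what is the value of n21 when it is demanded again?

Initial pass — values computed on the first demand:
  n1 = neg(4) = -4
  n4 = mul(-4, 4) = -16
  n6 = min2(-4, -16) = -16
  n9 = sortl([5, 2, 6, 4, -6]) = [-6, 2, 4, 5, 6]
  n12 = lenl([5, 2, 6, 4, -6]) = 5
  n15 = min2(5, -16) = -16
  n17 = headl([-6, 2, 4, 5, 6]) = -6
  n19 = min2(-6, -16) = -16
  n21 = max2(-16, -16) = -16

Second demand — change propagation:
  n9: re-runs because x4 [5, 2, 6, 4, -6]->[0, -5, 9, -7]; new result [-7, -5, 0, 9].
  n12: re-runs because x4 [5, 2, 6, 4, -6]->[0, -5, 9, -7]; new result 4.
  n15: re-runs because n12 5->4; new result -16 (unchanged).
  n17: re-runs because n9 [-6, 2, 4, 5, 6]->[-7, -5, 0, 9]; new result -7.
  n19: re-runs because n17 -6->-7; new result -16 (unchanged).
  n21: re-examined; everything it read last time is the same (n19 unchanged, n6 unchanged) — cache -16 kept, no run.

The important point: at n21 every value read last time is unchanged, so the dirty flag clears without a run.

n21 now evaluates to -16.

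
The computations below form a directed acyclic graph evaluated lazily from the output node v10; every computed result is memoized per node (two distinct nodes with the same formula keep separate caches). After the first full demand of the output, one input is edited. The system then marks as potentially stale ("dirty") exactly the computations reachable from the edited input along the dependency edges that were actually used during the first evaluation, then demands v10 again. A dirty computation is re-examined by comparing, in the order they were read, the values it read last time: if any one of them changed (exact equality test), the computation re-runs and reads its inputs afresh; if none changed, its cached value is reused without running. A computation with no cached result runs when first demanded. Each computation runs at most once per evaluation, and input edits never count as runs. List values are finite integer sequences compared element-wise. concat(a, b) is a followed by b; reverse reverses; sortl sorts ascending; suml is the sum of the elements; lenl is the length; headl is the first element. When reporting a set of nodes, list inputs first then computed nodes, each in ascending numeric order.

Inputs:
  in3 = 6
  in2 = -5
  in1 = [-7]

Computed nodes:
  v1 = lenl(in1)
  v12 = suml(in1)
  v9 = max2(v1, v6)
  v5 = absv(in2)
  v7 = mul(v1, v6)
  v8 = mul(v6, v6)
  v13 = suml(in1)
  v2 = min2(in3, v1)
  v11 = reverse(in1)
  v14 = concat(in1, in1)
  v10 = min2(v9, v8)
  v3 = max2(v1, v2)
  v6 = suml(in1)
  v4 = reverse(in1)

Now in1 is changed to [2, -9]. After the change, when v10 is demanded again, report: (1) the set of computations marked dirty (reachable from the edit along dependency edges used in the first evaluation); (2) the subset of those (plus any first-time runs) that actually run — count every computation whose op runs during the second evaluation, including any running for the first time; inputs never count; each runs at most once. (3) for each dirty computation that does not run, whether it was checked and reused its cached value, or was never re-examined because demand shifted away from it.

The edit dirties: v1, v6, v8, v9, v10.
4 computations run: v1, v6, v9, v10.
Cache hits after checking: v8.
Note where the cutoff bites: v8 is checked, finds nothing changed, and keeps its cache.

First demand of the output computes:
  v1 = lenl([-7]) = 1
  v6 = suml([-7]) = -7
  v8 = mul(-7, -7) = 49
  v9 = max2(1, -7) = 1
  v10 = min2(1, 49) = 1

After the edit, cleaning proceeds:
  v1: a read changed (in1 [-7]->[2, -9]) — executes, giving 2.
  v6: a read changed (in1 [-7]->[2, -9]) — executes, giving -7 — identical to its old value.
  v8: dirty, but its reads are unchanged (v6 unchanged, v6 unchanged); cached 49 stands.
  v9: a read changed (v1 1->2) — executes, giving 2.
  v10: a read changed (v9 1->2) — executes, giving 2.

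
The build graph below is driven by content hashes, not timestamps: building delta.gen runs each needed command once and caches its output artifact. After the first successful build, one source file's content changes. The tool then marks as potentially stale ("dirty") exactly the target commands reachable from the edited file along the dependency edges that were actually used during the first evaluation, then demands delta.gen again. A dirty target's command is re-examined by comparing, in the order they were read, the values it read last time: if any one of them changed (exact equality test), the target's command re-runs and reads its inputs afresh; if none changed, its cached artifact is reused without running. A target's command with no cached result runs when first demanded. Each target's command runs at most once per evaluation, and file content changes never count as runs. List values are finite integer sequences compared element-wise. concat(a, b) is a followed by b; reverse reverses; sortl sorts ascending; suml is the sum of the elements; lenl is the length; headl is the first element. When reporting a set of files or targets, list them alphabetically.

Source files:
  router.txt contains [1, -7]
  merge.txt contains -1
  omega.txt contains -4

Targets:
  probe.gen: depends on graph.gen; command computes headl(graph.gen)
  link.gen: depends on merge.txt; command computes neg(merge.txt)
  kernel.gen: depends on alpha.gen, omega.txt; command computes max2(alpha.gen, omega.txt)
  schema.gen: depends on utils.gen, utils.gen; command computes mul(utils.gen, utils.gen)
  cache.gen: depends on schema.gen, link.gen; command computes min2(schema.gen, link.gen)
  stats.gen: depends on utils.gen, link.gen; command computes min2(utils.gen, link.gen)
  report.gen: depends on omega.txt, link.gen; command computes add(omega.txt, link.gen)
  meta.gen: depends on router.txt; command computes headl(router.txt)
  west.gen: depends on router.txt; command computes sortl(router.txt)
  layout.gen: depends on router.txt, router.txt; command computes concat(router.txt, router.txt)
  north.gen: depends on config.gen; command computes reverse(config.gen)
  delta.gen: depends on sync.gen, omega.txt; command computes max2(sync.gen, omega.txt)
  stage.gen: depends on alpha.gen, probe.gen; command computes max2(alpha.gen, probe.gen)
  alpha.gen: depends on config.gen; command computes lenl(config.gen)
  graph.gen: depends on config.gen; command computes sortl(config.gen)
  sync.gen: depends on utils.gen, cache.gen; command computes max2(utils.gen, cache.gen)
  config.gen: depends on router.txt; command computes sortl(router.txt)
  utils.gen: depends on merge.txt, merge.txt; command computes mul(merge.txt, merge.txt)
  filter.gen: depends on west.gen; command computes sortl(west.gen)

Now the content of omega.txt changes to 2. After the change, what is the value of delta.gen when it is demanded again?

Initial pass — values computed on the first demand:
  link.gen = neg(-1) = 1
  utils.gen = mul(-1, -1) = 1
  schema.gen = mul(1, 1) = 1
  cache.gen = min2(1, 1) = 1
  sync.gen = max2(1, 1) = 1
  delta.gen = max2(1, -4) = 1

Second demand — change propagation:
  delta.gen: re-runs because omega.txt -4->2; new result 2.

delta.gen now evaluates to 2.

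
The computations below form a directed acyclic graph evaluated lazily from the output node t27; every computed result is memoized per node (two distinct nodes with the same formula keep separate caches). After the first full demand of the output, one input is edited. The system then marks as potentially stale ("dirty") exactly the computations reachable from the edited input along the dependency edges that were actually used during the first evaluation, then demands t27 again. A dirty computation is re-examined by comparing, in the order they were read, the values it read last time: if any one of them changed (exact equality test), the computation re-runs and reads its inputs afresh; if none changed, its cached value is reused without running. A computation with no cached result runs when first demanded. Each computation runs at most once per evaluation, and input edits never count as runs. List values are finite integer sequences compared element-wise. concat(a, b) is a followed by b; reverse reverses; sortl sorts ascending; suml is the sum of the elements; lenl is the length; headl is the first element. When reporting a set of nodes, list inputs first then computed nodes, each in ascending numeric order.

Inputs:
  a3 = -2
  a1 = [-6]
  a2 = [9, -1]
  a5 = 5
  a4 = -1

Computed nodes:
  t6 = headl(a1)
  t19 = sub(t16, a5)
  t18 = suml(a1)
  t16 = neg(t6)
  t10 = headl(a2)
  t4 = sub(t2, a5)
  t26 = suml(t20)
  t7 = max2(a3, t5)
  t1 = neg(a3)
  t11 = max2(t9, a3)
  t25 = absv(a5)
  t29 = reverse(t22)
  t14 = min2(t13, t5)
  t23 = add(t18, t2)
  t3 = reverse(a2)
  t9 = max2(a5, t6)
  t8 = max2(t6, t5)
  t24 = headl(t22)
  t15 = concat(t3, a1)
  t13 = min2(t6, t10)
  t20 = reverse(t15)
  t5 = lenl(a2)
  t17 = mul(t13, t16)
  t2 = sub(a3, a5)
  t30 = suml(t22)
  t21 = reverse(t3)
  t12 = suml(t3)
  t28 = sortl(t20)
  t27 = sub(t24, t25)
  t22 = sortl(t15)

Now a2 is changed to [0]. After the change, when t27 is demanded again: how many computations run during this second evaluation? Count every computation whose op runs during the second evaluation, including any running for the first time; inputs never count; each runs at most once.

4 computations run: t3, t15, t22, t24.
Note the absorption at t24: it re-runs yet its value is the same, leaving the output's value untouched.

First demand of the output computes:
  t3 = reverse([9, -1]) = [-1, 9]
  t15 = concat([-1, 9], [-6]) = [-1, 9, -6]
  t22 = sortl([-1, 9, -6]) = [-6, -1, 9]
  t24 = headl([-6, -1, 9]) = -6
  t25 = absv(5) = 5
  t27 = sub(-6, 5) = -11

After the edit, cleaning proceeds:
  t3: a read changed (a2 [9, -1]->[0]) — executes, giving [0].
  t15: a read changed (t3 [-1, 9]->[0]) — executes, giving [0, -6].
  t22: a read changed (t15 [-1, 9, -6]->[0, -6]) — executes, giving [-6, 0].
  t24: a read changed (t22 [-6, -1, 9]->[-6, 0]) — executes, giving -6 — identical to its old value.
  t27: dirty, but its reads are unchanged (t24 unchanged, t25 unchanged); cached -11 stands.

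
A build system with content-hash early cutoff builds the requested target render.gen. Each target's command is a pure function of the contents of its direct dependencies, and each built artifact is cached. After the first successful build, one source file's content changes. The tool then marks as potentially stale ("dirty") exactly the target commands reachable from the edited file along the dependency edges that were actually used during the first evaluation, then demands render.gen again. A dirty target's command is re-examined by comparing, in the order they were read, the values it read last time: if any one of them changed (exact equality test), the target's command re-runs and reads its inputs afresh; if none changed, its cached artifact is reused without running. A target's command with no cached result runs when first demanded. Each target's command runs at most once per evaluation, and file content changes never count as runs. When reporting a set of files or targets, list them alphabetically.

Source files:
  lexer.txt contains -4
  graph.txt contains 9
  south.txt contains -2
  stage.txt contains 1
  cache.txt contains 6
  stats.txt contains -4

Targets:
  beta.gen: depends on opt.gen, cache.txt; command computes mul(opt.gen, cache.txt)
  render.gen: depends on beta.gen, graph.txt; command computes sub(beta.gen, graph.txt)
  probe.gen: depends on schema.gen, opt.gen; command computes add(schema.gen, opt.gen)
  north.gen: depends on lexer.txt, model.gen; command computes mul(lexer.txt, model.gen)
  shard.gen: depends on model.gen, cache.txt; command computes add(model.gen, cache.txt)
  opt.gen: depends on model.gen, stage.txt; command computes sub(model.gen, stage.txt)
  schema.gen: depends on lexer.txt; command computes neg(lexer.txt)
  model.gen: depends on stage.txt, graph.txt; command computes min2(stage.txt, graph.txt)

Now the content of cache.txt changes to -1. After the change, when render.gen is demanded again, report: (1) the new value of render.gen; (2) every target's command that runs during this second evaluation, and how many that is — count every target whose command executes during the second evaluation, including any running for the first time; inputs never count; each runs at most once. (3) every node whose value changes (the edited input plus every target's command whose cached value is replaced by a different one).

New value of render.gen: -9.
Target commands that run: beta.gen — 1 in total.
Values that change: cache.txt.
Key observation: the change is absorbed at beta.gen — it re-runs but produces the same value, and the output's value is unchanged.

First evaluation (everything demanded from the output):
  model.gen = min2(1, 9) = 1
  opt.gen = sub(1, 1) = 0
  beta.gen = mul(0, 6) = 0
  render.gen = sub(0, 9) = -9

Propagation after the edit:
  beta.gen: runs — cache.txt 6->-1; result 0 (same value as before).
  render.gen: checked — values it read are unchanged (beta.gen unchanged, graph.txt unchanged); reused cached -9 without running.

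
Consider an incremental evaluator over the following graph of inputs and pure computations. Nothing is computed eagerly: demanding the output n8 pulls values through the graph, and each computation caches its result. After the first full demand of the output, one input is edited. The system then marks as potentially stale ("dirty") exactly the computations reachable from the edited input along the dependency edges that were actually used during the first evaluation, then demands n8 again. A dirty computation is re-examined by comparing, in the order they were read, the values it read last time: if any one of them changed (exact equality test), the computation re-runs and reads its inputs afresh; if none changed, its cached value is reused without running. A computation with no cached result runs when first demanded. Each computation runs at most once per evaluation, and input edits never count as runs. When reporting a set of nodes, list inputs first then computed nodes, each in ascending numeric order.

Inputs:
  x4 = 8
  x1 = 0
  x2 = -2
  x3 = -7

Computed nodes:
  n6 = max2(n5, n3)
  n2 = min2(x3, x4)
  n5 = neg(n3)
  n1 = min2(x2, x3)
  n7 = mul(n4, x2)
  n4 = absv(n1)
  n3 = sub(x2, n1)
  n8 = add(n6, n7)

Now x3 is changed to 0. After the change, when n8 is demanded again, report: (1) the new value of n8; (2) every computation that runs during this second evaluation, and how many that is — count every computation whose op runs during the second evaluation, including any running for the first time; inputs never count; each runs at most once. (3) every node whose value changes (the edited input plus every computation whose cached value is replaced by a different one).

n8 now evaluates to -4.
Run set: n1, n3, n4, n5, n6, n7, n8 (7 run).
Changed values: x3, n1, n3, n4, n5, n6, n7, n8.

Initial pass — values computed on the first demand:
  n1 = min2(-2, -7) = -7
  n3 = sub(-2, -7) = 5
  n4 = absv(-7) = 7
  n5 = neg(5) = -5
  n6 = max2(-5, 5) = 5
  n7 = mul(7, -2) = -14
  n8 = add(5, -14) = -9

Second demand — change propagation:
  n1: re-runs because x3 -7->0; new result -2.
  n3: re-runs because n1 -7->-2; new result 0.
  n4: re-runs because n1 -7->-2; new result 2.
  n5: re-runs because n3 5->0; new result 0.
  n6: re-runs because n5 -5->0; n3 5->0; new result 0.
  n7: re-runs because n4 7->2; new result -4.
  n8: re-runs because n6 5->0; n7 -14->-4; new result -4.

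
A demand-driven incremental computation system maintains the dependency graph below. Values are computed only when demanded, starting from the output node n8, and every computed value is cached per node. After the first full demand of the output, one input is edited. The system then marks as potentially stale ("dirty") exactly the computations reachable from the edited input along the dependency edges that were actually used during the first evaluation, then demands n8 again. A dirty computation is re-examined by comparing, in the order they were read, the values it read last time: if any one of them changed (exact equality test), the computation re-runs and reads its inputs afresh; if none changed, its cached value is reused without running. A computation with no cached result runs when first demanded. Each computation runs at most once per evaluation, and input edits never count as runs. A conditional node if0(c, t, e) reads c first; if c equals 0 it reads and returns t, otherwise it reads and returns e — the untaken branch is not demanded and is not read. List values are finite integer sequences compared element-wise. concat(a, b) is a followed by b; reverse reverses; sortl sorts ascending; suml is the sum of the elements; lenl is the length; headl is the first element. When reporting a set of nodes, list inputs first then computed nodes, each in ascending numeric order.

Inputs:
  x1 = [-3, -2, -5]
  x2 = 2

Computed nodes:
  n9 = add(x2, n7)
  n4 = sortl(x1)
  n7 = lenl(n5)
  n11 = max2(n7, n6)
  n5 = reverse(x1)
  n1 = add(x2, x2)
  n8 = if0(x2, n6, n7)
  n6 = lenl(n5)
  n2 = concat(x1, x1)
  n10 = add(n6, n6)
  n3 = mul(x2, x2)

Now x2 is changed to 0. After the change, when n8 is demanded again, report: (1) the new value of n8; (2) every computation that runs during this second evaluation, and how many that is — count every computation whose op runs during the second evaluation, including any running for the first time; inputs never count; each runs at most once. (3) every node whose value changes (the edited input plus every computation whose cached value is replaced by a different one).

New value of n8: 3.
Computations that run: n6, n8 — 2 in total.
Values that change: x2.
Key observation: a condition flipped, so demand reaches new nodes — n6 runs for the first time.

First evaluation (everything demanded from the output):
  n5 = reverse([-3, -2, -5]) = [-5, -2, -3]
  n7 = lenl([-5, -2, -3]) = 3
  n8 = if0(x2=2 -> else branch n7) = 3

Propagation after the edit:
  n6: demanded for the first time — runs, produces 3.
  n8: runs — x2 2->0; result 3 (same value as before).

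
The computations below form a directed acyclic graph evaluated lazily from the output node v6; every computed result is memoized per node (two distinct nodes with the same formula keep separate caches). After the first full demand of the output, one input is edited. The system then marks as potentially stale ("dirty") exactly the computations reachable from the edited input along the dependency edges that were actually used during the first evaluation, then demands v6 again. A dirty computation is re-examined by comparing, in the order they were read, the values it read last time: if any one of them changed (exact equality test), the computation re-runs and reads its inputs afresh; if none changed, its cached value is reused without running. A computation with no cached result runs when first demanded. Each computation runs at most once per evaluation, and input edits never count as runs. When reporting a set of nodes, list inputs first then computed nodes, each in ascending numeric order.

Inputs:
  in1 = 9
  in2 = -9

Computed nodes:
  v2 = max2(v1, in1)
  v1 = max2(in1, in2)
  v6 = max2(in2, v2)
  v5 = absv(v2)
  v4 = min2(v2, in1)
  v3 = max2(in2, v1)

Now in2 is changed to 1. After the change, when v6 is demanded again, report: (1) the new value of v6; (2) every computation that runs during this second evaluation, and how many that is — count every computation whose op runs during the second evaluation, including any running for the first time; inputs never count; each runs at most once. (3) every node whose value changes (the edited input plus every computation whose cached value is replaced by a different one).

Demanding v6 again yields 9.
2 computations run: v1, v6.
The nodes whose values change: in2.
Note where the cutoff bites: v2 is checked, finds nothing changed, and keeps its cache.

First demand of the output computes:
  v1 = max2(9, -9) = 9
  v2 = max2(9, 9) = 9
  v6 = max2(-9, 9) = 9

After the edit, cleaning proceeds:
  v1: a read changed (in2 -9->1) — executes, giving 9 — identical to its old value.
  v2: dirty, but its reads are unchanged (v1 unchanged, in1 unchanged); cached 9 stands.
  v6: a read changed (in2 -9->1) — executes, giving 9 — identical to its old value.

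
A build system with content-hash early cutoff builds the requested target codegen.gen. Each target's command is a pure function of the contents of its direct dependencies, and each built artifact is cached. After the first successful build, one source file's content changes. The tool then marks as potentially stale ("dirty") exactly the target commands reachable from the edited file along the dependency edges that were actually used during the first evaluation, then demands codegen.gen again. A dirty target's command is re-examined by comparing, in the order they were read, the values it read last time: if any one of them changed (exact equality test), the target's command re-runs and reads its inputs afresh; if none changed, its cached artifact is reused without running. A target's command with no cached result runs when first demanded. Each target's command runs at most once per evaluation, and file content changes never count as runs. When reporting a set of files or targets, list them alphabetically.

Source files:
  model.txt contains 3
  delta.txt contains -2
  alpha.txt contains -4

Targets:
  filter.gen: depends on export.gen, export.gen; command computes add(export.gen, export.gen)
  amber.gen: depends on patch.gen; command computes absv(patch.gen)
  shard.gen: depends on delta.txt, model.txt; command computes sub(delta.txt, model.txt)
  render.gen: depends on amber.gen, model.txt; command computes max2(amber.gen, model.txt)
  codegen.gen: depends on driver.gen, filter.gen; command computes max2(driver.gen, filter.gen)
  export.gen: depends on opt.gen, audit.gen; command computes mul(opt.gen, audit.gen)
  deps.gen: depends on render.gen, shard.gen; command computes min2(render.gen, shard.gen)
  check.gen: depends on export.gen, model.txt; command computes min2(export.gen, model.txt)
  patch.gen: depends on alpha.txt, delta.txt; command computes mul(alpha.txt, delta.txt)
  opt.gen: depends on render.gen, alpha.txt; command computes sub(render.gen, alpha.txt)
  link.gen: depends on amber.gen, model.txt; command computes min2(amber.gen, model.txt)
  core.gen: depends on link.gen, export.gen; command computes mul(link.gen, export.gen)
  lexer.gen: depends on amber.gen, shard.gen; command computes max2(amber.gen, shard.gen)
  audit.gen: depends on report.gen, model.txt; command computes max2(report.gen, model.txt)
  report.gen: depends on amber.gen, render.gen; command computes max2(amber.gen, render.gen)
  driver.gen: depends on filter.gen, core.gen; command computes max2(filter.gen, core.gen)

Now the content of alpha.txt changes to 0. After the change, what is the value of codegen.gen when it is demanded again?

First evaluation (everything demanded from the output):
  patch.gen = mul(-4, -2) = 8
  amber.gen = absv(8) = 8
  link.gen = min2(8, 3) = 3
  render.gen = max2(8, 3) = 8
  opt.gen = sub(8, -4) = 12
  report.gen = max2(8, 8) = 8
  audit.gen = max2(8, 3) = 8
  export.gen = mul(12, 8) = 96
  core.gen = mul(3, 96) = 288
  filter.gen = add(96, 96) = 192
  driver.gen = max2(192, 288) = 288
  codegen.gen = max2(288, 192) = 288

Propagation after the edit:
  patch.gen: runs — alpha.txt -4->0; result 0.
  amber.gen: runs — patch.gen 8->0; result 0.
  link.gen: runs — amber.gen 8->0; result 0.
  render.gen: runs — amber.gen 8->0; result 3.
  opt.gen: runs — render.gen 8->3; alpha.txt -4->0; result 3.
  report.gen: runs — amber.gen 8->0; render.gen 8->3; result 3.
  audit.gen: runs — report.gen 8->3; result 3.
  export.gen: runs — opt.gen 12->3; audit.gen 8->3; result 9.
  core.gen: runs — link.gen 3->0; export.gen 96->9; result 0.
  filter.gen: runs — export.gen 96->9; export.gen 96->9; result 18.
  driver.gen: runs — filter.gen 192->18; core.gen 288->0; result 18.
  codegen.gen: runs — driver.gen 288->18; filter.gen 192->18; result 18.

New value of codegen.gen: 18.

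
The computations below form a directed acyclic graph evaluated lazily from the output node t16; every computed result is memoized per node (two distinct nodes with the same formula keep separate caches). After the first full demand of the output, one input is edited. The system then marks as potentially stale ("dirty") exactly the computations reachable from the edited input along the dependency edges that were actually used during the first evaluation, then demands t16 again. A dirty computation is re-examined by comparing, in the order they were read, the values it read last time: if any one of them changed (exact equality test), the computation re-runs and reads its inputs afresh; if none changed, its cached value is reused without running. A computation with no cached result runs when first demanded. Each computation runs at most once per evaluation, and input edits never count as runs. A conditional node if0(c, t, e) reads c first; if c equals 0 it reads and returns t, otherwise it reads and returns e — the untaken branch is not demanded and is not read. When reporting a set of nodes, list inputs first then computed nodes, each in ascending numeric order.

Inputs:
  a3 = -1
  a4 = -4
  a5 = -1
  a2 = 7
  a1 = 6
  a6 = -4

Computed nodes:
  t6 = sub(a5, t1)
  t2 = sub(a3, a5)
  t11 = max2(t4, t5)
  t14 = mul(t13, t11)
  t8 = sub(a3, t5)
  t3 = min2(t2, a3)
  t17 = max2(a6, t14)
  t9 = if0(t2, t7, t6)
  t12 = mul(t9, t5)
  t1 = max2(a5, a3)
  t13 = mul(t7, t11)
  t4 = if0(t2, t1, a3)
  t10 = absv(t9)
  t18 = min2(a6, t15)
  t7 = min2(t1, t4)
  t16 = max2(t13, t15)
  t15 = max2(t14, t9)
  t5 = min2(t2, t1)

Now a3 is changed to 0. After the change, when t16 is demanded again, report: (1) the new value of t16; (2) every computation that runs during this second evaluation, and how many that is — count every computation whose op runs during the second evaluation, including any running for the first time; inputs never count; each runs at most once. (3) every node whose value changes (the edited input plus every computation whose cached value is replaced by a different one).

Demanding t16 again yields 0.
12 computations run: t1, t2, t4, t5, t6, t7, t9, t11, t13, t14, t15, t16.
The nodes whose values change: a3, t1, t2, t4, t5, t7, t11, t13, t14, t15, t16.
Note the branch switch — t6 had no cache and runs now for the first time.

First demand of the output computes:
  t1 = max2(-1, -1) = -1
  t2 = sub(-1, -1) = 0
  t4 = if0(t2=0 -> then branch t1) = -1
  t5 = min2(0, -1) = -1
  t7 = min2(-1, -1) = -1
  t9 = if0(t2=0 -> then branch t7) = -1
  t11 = max2(-1, -1) = -1
  t13 = mul(-1, -1) = 1
  t14 = mul(1, -1) = -1
  t15 = max2(-1, -1) = -1
  t16 = max2(1, -1) = 1

After the edit, cleaning proceeds:
  t1: a read changed (a3 -1->0) — executes, giving 0.
  t2: a read changed (a3 -1->0) — executes, giving 1.
  t4: a read changed (t2 0->1; t1 -1->0) — executes, giving 0.
  t5: a read changed (t2 0->1; t1 -1->0) — executes, giving 0.
  t6: had never run; runs now, result -1.
  t7: a read changed (t1 -1->0; t4 -1->0) — executes, giving 0.
  t9: a read changed (t2 0->1; t7 -1->0) — executes, giving -1 — identical to its old value.
  t11: a read changed (t4 -1->0; t5 -1->0) — executes, giving 0.
  t13: a read changed (t7 -1->0; t11 -1->0) — executes, giving 0.
  t14: a read changed (t13 1->0; t11 -1->0) — executes, giving 0.
  t15: a read changed (t14 -1->0) — executes, giving 0.
  t16: a read changed (t13 1->0; t15 -1->0) — executes, giving 0.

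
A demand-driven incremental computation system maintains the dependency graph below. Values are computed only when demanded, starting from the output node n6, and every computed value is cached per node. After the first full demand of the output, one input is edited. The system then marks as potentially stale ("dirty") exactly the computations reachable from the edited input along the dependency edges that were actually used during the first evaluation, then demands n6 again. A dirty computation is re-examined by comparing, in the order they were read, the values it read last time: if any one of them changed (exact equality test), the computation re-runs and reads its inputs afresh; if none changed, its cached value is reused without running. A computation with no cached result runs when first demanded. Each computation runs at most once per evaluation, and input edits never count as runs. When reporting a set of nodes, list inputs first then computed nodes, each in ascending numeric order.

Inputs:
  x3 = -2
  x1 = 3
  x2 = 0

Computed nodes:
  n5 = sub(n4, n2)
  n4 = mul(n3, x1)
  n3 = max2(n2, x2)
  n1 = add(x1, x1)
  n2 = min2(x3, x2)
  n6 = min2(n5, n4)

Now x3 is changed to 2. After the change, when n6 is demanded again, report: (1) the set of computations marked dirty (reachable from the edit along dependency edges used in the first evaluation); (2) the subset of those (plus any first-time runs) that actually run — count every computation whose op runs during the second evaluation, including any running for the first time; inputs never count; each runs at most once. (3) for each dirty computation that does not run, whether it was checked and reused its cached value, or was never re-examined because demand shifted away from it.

First evaluation (everything demanded from the output):
  n2 = min2(-2, 0) = -2
  n3 = max2(-2, 0) = 0
  n4 = mul(0, 3) = 0
  n5 = sub(0, -2) = 2
  n6 = min2(2, 0) = 0

Propagation after the edit:
  n2: runs — x3 -2->2; result 0.
  n3: runs — n2 -2->0; result 0 (same value as before).
  n4: checked — values it read are unchanged (n3 unchanged, x1 unchanged); reused cached 0 without running.
  n5: runs — n2 -2->0; result 0.
  n6: runs — n5 2->0; result 0 (same value as before).

Key observation: the cutoff stops propagation at n4 — its inputs' values are unchanged, so it reuses its cache.

Marked dirty: n2, n3, n4, n5, n6.
Computations that run: n2, n3, n5, n6 — 4 in total.
Checked but reused from cache: n4.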